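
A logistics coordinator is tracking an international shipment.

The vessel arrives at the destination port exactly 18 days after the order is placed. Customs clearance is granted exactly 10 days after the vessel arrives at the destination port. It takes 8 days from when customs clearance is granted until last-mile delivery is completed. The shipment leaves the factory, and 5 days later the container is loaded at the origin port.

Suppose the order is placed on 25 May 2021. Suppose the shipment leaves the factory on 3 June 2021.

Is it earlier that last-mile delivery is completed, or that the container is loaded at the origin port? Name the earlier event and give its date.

The order is placed: May 25, 2021.
The vessel arrives at the destination port: May 25, 2021 + 18 days = Jun 12, 2021.
Customs clearance is granted: Jun 12, 2021 + 10 days = Jun 22, 2021.
Last-mile delivery is completed: Jun 22, 2021 + 8 days = Jun 30, 2021.
The shipment leaves the factory: Jun 3, 2021.
The container is loaded at the origin port: Jun 3, 2021 + 5 days = Jun 8, 2021.
Comparing: last-mile delivery is completed on Jun 30, 2021 vs the container is loaded at the origin port on Jun 8, 2021. Earlier: the container is loaded at the origin port.

The container is loaded at the origin port — 8 June 2021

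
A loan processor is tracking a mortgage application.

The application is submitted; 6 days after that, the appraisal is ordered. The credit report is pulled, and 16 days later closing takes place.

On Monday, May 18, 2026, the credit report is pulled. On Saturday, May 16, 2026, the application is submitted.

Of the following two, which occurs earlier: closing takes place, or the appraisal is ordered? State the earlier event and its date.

The credit report is pulled: May 18, 2026.
Closing takes place: May 18, 2026 + 16 days = Jun 3, 2026.
The application is submitted: May 16, 2026.
The appraisal is ordered: May 16, 2026 + 6 days = May 22, 2026.
Comparing: closing takes place on Jun 3, 2026 vs the appraisal is ordered on May 22, 2026. Earlier: the appraisal is ordered.

The appraisal is ordered — Friday, May 22, 2026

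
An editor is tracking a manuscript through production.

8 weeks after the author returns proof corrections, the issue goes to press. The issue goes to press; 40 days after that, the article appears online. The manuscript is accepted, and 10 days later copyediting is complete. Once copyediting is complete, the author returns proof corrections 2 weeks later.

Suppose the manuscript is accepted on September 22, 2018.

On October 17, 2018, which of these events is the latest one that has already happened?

The author returns proof corrections

The manuscript is accepted: Sep 22, 2018.
Copyediting is complete: Sep 22, 2018 + 10 days = Oct 2, 2018.
The author returns proof corrections: Oct 2, 2018 + 2 weeks = Oct 16, 2018.
The issue goes to press: Oct 16, 2018 + 8 weeks = Dec 11, 2018.
The article appears online: Dec 11, 2018 + 40 days = Jan 20, 2019.
Oct 17, 2018 falls between when the author returns proof corrections (Oct 16, 2018) and when the issue goes to press (Dec 11, 2018).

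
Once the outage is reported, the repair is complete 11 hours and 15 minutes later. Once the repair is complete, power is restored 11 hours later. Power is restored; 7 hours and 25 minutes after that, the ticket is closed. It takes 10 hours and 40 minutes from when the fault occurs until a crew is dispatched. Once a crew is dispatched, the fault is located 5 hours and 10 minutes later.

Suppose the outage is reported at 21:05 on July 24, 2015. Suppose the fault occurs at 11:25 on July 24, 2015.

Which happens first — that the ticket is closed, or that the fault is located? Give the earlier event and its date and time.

The outage is reported: 21:05 Jul 24, 2015.
The repair is complete: 21:05 Jul 24, 2015 + 11h15m = 08:20 Jul 25, 2015.
Power is restored: 08:20 Jul 25, 2015 + 11h = 19:20 Jul 25, 2015.
The ticket is closed: 19:20 Jul 25, 2015 + 7h25m = 02:45 Jul 26, 2015.
The fault occurs: 11:25 Jul 24, 2015.
A crew is dispatched: 11:25 Jul 24, 2015 + 10h40m = 22:05 Jul 24, 2015.
The fault is located: 22:05 Jul 24, 2015 + 5h10m = 03:15 Jul 25, 2015.
Comparing: the ticket is closed at 02:45 Jul 26, 2015 vs the fault is located at 03:15 Jul 25, 2015. Earlier: the fault is located.

The fault is located — 03:15 on July 25, 2015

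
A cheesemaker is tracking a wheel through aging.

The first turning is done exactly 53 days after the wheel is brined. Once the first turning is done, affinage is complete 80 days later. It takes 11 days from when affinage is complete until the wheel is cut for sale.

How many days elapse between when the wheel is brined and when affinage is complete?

133 days

Causal path: the wheel is brined → the first turning is done → affinage is complete.
Total delay along the path: 53 + 80 = 133 days.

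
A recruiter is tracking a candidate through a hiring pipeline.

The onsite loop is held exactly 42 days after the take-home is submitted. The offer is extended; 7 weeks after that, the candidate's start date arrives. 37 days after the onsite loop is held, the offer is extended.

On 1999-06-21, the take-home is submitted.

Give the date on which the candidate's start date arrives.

The take-home is submitted: Jun 21, 1999.
The onsite loop is held: Jun 21, 1999 + 42 days = Aug 2, 1999.
The offer is extended: Aug 2, 1999 + 37 days = Sep 8, 1999.
The candidate's start date arrives: Sep 8, 1999 + 7 weeks = Oct 27, 1999.

1999-10-27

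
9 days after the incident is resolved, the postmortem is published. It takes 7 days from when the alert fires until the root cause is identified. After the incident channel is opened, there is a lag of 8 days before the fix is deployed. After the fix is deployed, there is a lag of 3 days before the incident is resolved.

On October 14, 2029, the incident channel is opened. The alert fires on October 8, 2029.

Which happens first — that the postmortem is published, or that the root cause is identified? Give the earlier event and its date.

The incident channel is opened: Oct 14, 2029.
The fix is deployed: Oct 14, 2029 + 8 days = Oct 22, 2029.
The incident is resolved: Oct 22, 2029 + 3 days = Oct 25, 2029.
The postmortem is published: Oct 25, 2029 + 9 days = Nov 3, 2029.
The alert fires: Oct 8, 2029.
The root cause is identified: Oct 8, 2029 + 7 days = Oct 15, 2029.
Comparing: the postmortem is published on Nov 3, 2029 vs the root cause is identified on Oct 15, 2029. Earlier: the root cause is identified.

The root cause is identified — October 15, 2029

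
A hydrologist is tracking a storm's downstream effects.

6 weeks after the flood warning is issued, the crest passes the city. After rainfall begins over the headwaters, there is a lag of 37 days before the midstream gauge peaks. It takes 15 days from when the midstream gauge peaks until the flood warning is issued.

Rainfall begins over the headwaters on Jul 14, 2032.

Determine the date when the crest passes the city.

Oct 16, 2032

Rainfall begins over the headwaters: Jul 14, 2032.
The midstream gauge peaks: Jul 14, 2032 + 37 days = Aug 20, 2032.
The flood warning is issued: Aug 20, 2032 + 15 days = Sep 4, 2032.
The crest passes the city: Sep 4, 2032 + 6 weeks = Oct 16, 2032.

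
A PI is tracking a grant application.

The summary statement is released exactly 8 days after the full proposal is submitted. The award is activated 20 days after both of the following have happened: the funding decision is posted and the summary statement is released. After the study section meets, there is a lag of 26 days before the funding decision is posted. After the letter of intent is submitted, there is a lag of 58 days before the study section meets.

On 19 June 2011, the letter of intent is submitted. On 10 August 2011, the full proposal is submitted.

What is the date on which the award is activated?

1 October 2011

The letter of intent is submitted: Jun 19, 2011.
The study section meets: Jun 19, 2011 + 58 days = Aug 16, 2011.
The funding decision is posted: Aug 16, 2011 + 26 days = Sep 11, 2011.
The full proposal is submitted: Aug 10, 2011.
The summary statement is released: Aug 10, 2011 + 8 days = Aug 18, 2011.
Both prerequisites met — the funding decision is posted (Sep 11, 2011), the summary statement is released (Aug 18, 2011); the later is Sep 11, 2011.
The award is activated: Sep 11, 2011 + 20 days = Oct 1, 2011.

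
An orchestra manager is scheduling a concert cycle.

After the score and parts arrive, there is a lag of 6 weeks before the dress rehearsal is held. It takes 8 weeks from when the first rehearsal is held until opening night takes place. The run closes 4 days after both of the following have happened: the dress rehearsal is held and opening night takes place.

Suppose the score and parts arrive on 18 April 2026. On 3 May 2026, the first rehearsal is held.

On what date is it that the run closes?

The score and parts arrive: Apr 18, 2026.
The dress rehearsal is held: Apr 18, 2026 + 6 weeks = May 30, 2026.
The first rehearsal is held: May 3, 2026.
Opening night takes place: May 3, 2026 + 8 weeks = Jun 28, 2026.
Both prerequisites met — the dress rehearsal is held (May 30, 2026), opening night takes place (Jun 28, 2026); the later is Jun 28, 2026.
The run closes: Jun 28, 2026 + 4 days = Jul 2, 2026.

2 July 2026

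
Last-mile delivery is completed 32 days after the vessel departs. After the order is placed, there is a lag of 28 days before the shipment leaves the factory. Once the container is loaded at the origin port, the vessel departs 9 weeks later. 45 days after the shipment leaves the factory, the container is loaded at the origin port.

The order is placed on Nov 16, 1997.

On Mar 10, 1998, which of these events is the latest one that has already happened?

The order is placed: Nov 16, 1997.
The shipment leaves the factory: Nov 16, 1997 + 28 days = Dec 14, 1997.
The container is loaded at the origin port: Dec 14, 1997 + 45 days = Jan 28, 1998.
The vessel departs: Jan 28, 1998 + 9 weeks = Apr 1, 1998.
Last-mile delivery is completed: Apr 1, 1998 + 32 days = May 3, 1998.
Mar 10, 1998 falls between when the container is loaded at the origin port (Jan 28, 1998) and when the vessel departs (Apr 1, 1998).

The container is loaded at the origin port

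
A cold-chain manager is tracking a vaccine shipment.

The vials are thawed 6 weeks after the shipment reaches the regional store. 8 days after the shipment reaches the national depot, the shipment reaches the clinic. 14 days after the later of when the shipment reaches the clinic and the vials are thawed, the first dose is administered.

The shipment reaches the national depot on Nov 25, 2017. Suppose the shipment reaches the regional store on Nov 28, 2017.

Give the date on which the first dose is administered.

The shipment reaches the national depot: Nov 25, 2017.
The shipment reaches the clinic: Nov 25, 2017 + 8 days = Dec 3, 2017.
The shipment reaches the regional store: Nov 28, 2017.
The vials are thawed: Nov 28, 2017 + 6 weeks = Jan 9, 2018.
Both prerequisites met — the shipment reaches the clinic (Dec 3, 2017), the vials are thawed (Jan 9, 2018); the later is Jan 9, 2018.
The first dose is administered: Jan 9, 2018 + 14 days = Jan 23, 2018.

Jan 23, 2018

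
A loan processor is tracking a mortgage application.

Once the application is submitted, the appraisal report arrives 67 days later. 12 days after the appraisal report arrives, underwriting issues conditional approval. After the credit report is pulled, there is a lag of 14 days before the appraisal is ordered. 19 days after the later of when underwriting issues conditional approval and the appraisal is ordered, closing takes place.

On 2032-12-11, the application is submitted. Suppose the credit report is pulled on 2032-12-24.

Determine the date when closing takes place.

The application is submitted: Dec 11, 2032.
The appraisal report arrives: Dec 11, 2032 + 67 days = Feb 16, 2033.
Underwriting issues conditional approval: Feb 16, 2033 + 12 days = Feb 28, 2033.
The credit report is pulled: Dec 24, 2032.
The appraisal is ordered: Dec 24, 2032 + 14 days = Jan 7, 2033.
Both prerequisites met — underwriting issues conditional approval (Feb 28, 2033), the appraisal is ordered (Jan 7, 2033); the later is Feb 28, 2033.
Closing takes place: Feb 28, 2033 + 19 days = Mar 19, 2033.

2033-03-19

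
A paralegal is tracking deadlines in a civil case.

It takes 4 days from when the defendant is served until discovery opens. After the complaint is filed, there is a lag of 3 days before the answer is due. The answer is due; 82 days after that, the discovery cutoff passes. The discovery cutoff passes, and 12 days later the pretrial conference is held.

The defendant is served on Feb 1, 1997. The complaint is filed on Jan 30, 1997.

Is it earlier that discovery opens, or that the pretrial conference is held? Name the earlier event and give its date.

The defendant is served: Feb 1, 1997.
Discovery opens: Feb 1, 1997 + 4 days = Feb 5, 1997.
The complaint is filed: Jan 30, 1997.
The answer is due: Jan 30, 1997 + 3 days = Feb 2, 1997.
The discovery cutoff passes: Feb 2, 1997 + 82 days = Apr 25, 1997.
The pretrial conference is held: Apr 25, 1997 + 12 days = May 7, 1997.
Comparing: discovery opens on Feb 5, 1997 vs the pretrial conference is held on May 7, 1997. Earlier: discovery opens.

Discovery opens — Feb 5, 1997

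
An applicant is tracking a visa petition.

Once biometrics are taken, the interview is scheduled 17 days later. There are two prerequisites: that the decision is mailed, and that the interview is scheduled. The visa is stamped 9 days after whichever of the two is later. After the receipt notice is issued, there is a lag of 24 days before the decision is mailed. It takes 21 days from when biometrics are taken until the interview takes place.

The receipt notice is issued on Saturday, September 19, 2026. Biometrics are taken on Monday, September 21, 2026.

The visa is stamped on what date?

Thursday, October 22, 2026

The receipt notice is issued: Sep 19, 2026.
The decision is mailed: Sep 19, 2026 + 24 days = Oct 13, 2026.
Biometrics are taken: Sep 21, 2026.
The interview is scheduled: Sep 21, 2026 + 17 days = Oct 8, 2026.
Both prerequisites met — the decision is mailed (Oct 13, 2026), the interview is scheduled (Oct 8, 2026); the later is Oct 13, 2026.
The visa is stamped: Oct 13, 2026 + 9 days = Oct 22, 2026.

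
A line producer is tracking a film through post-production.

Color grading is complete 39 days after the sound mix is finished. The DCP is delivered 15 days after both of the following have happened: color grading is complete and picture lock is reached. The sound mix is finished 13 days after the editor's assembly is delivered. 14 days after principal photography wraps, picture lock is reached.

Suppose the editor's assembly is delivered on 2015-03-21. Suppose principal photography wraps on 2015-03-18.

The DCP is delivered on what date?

2015-05-27

The editor's assembly is delivered: Mar 21, 2015.
The sound mix is finished: Mar 21, 2015 + 13 days = Apr 3, 2015.
Color grading is complete: Apr 3, 2015 + 39 days = May 12, 2015.
Principal photography wraps: Mar 18, 2015.
Picture lock is reached: Mar 18, 2015 + 14 days = Apr 1, 2015.
Both prerequisites met — color grading is complete (May 12, 2015), picture lock is reached (Apr 1, 2015); the later is May 12, 2015.
The DCP is delivered: May 12, 2015 + 15 days = May 27, 2015.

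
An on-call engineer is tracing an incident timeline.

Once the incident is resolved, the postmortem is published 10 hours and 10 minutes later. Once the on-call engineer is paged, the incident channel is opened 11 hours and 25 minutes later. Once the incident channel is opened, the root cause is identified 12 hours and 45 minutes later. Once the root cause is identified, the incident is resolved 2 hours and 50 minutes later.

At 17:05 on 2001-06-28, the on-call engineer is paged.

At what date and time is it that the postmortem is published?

The on-call engineer is paged: 17:05 Jun 28, 2001.
The incident channel is opened: 17:05 Jun 28, 2001 + 11h25m = 04:30 Jun 29, 2001.
The root cause is identified: 04:30 Jun 29, 2001 + 12h45m = 17:15 Jun 29, 2001.
The incident is resolved: 17:15 Jun 29, 2001 + 2h50m = 20:05 Jun 29, 2001.
The postmortem is published: 20:05 Jun 29, 2001 + 10h10m = 06:15 Jun 30, 2001.

06:15 on 2001-06-30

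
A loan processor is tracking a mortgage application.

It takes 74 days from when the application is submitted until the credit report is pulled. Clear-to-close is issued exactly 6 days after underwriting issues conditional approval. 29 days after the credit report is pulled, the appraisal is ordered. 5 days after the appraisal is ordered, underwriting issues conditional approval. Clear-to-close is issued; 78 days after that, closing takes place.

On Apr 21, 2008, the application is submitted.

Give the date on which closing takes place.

The application is submitted: Apr 21, 2008.
The credit report is pulled: Apr 21, 2008 + 74 days = Jul 4, 2008.
The appraisal is ordered: Jul 4, 2008 + 29 days = Aug 2, 2008.
Underwriting issues conditional approval: Aug 2, 2008 + 5 days = Aug 7, 2008.
Clear-to-close is issued: Aug 7, 2008 + 6 days = Aug 13, 2008.
Closing takes place: Aug 13, 2008 + 78 days = Oct 30, 2008.

Oct 30, 2008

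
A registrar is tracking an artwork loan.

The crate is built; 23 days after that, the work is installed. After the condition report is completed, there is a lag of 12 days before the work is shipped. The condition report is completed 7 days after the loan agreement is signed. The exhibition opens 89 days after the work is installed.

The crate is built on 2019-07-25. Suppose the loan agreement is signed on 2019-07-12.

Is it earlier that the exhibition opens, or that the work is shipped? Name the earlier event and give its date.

The work is shipped — 2019-07-31

The crate is built: Jul 25, 2019.
The work is installed: Jul 25, 2019 + 23 days = Aug 17, 2019.
The exhibition opens: Aug 17, 2019 + 89 days = Nov 14, 2019.
The loan agreement is signed: Jul 12, 2019.
The condition report is completed: Jul 12, 2019 + 7 days = Jul 19, 2019.
The work is shipped: Jul 19, 2019 + 12 days = Jul 31, 2019.
Comparing: the exhibition opens on Nov 14, 2019 vs the work is shipped on Jul 31, 2019. Earlier: the work is shipped.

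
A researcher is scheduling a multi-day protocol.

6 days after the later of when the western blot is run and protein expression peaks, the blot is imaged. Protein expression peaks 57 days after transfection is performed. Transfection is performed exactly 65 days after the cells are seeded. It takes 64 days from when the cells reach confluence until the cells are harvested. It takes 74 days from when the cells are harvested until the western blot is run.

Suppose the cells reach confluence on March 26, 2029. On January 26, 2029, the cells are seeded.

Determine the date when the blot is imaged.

August 17, 2029

The cells reach confluence: Mar 26, 2029.
The cells are harvested: Mar 26, 2029 + 64 days = May 29, 2029.
The western blot is run: May 29, 2029 + 74 days = Aug 11, 2029.
The cells are seeded: Jan 26, 2029.
Transfection is performed: Jan 26, 2029 + 65 days = Apr 1, 2029.
Protein expression peaks: Apr 1, 2029 + 57 days = May 28, 2029.
Both prerequisites met — the western blot is run (Aug 11, 2029), protein expression peaks (May 28, 2029); the later is Aug 11, 2029.
The blot is imaged: Aug 11, 2029 + 6 days = Aug 17, 2029.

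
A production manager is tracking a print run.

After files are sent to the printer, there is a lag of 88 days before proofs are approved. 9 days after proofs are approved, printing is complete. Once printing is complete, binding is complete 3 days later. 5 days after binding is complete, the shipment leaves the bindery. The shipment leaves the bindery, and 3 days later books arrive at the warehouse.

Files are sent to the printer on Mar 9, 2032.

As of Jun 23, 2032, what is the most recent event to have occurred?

The shipment leaves the bindery

Files are sent to the printer: Mar 9, 2032.
Proofs are approved: Mar 9, 2032 + 88 days = Jun 5, 2032.
Printing is complete: Jun 5, 2032 + 9 days = Jun 14, 2032.
Binding is complete: Jun 14, 2032 + 3 days = Jun 17, 2032.
The shipment leaves the bindery: Jun 17, 2032 + 5 days = Jun 22, 2032.
Books arrive at the warehouse: Jun 22, 2032 + 3 days = Jun 25, 2032.
Jun 23, 2032 falls between when the shipment leaves the bindery (Jun 22, 2032) and when books arrive at the warehouse (Jun 25, 2032).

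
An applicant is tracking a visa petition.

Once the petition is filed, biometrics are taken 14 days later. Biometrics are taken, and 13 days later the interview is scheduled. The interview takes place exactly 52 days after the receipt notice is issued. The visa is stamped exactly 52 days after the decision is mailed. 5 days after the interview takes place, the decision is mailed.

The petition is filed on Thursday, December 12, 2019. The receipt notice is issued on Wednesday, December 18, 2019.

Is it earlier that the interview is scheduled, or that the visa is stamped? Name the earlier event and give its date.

The petition is filed: Dec 12, 2019.
Biometrics are taken: Dec 12, 2019 + 14 days = Dec 26, 2019.
The interview is scheduled: Dec 26, 2019 + 13 days = Jan 8, 2020.
The receipt notice is issued: Dec 18, 2019.
The interview takes place: Dec 18, 2019 + 52 days = Feb 8, 2020.
The decision is mailed: Feb 8, 2020 + 5 days = Feb 13, 2020.
The visa is stamped: Feb 13, 2020 + 52 days = Apr 5, 2020.
Comparing: the interview is scheduled on Jan 8, 2020 vs the visa is stamped on Apr 5, 2020. Earlier: the interview is scheduled.

The interview is scheduled — Wednesday, January 8, 2020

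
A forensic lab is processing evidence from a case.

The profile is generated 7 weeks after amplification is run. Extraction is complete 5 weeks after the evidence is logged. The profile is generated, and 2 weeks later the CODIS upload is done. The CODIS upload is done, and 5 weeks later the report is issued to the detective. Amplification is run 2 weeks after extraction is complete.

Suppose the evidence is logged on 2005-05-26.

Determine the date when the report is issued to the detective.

The evidence is logged: May 26, 2005.
Extraction is complete: May 26, 2005 + 5 weeks = Jun 30, 2005.
Amplification is run: Jun 30, 2005 + 2 weeks = Jul 14, 2005.
The profile is generated: Jul 14, 2005 + 7 weeks = Sep 1, 2005.
The CODIS upload is done: Sep 1, 2005 + 2 weeks = Sep 15, 2005.
The report is issued to the detective: Sep 15, 2005 + 5 weeks = Oct 20, 2005.

2005-10-20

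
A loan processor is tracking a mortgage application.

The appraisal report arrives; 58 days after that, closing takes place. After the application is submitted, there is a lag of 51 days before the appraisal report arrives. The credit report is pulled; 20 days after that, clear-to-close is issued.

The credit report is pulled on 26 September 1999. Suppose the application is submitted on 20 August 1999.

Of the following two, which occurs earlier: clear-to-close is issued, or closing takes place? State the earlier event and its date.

Clear-to-close is issued — 16 October 1999

The credit report is pulled: Sep 26, 1999.
Clear-to-close is issued: Sep 26, 1999 + 20 days = Oct 16, 1999.
The application is submitted: Aug 20, 1999.
The appraisal report arrives: Aug 20, 1999 + 51 days = Oct 10, 1999.
Closing takes place: Oct 10, 1999 + 58 days = Dec 7, 1999.
Comparing: clear-to-close is issued on Oct 16, 1999 vs closing takes place on Dec 7, 1999. Earlier: clear-to-close is issued.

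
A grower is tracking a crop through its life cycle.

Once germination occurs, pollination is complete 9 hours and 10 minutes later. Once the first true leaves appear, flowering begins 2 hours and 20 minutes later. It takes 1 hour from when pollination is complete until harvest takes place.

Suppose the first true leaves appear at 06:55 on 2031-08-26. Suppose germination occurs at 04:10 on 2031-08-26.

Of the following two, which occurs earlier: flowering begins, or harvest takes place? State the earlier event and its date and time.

The first true leaves appear: 06:55 Aug 26, 2031.
Flowering begins: 06:55 Aug 26, 2031 + 2h20m = 09:15 Aug 26, 2031.
Germination occurs: 04:10 Aug 26, 2031.
Pollination is complete: 04:10 Aug 26, 2031 + 9h10m = 13:20 Aug 26, 2031.
Harvest takes place: 13:20 Aug 26, 2031 + 1h = 14:20 Aug 26, 2031.
Comparing: flowering begins at 09:15 Aug 26, 2031 vs harvest takes place at 14:20 Aug 26, 2031. Earlier: flowering begins.

Flowering begins — 09:15 on 2031-08-26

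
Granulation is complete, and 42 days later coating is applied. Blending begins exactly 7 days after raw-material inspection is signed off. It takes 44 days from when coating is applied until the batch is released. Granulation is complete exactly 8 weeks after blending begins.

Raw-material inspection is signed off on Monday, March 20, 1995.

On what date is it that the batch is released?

Wednesday, August 16, 1995

Raw-material inspection is signed off: Mar 20, 1995.
Blending begins: Mar 20, 1995 + 7 days = Mar 27, 1995.
Granulation is complete: Mar 27, 1995 + 8 weeks = May 22, 1995.
Coating is applied: May 22, 1995 + 42 days = Jul 3, 1995.
The batch is released: Jul 3, 1995 + 44 days = Aug 16, 1995.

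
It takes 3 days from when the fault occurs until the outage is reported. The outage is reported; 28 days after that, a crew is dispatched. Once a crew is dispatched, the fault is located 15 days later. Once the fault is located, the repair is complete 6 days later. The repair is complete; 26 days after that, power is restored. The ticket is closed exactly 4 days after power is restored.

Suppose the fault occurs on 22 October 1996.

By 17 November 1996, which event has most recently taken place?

The outage is reported

The fault occurs: Oct 22, 1996.
The outage is reported: Oct 22, 1996 + 3 days = Oct 25, 1996.
A crew is dispatched: Oct 25, 1996 + 28 days = Nov 22, 1996.
The fault is located: Nov 22, 1996 + 15 days = Dec 7, 1996.
The repair is complete: Dec 7, 1996 + 6 days = Dec 13, 1996.
Power is restored: Dec 13, 1996 + 26 days = Jan 8, 1997.
The ticket is closed: Jan 8, 1997 + 4 days = Jan 12, 1997.
Nov 17, 1996 falls between when the outage is reported (Oct 25, 1996) and when a crew is dispatched (Nov 22, 1996).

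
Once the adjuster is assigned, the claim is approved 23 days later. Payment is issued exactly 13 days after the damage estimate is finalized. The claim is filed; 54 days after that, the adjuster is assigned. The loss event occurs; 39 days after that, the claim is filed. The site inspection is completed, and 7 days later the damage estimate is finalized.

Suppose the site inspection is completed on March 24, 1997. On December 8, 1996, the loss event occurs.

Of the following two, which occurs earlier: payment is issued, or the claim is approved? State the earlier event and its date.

The claim is approved — April 3, 1997

The site inspection is completed: Mar 24, 1997.
The damage estimate is finalized: Mar 24, 1997 + 7 days = Mar 31, 1997.
Payment is issued: Mar 31, 1997 + 13 days = Apr 13, 1997.
The loss event occurs: Dec 8, 1996.
The claim is filed: Dec 8, 1996 + 39 days = Jan 16, 1997.
The adjuster is assigned: Jan 16, 1997 + 54 days = Mar 11, 1997.
The claim is approved: Mar 11, 1997 + 23 days = Apr 3, 1997.
Comparing: payment is issued on Apr 13, 1997 vs the claim is approved on Apr 3, 1997. Earlier: the claim is approved.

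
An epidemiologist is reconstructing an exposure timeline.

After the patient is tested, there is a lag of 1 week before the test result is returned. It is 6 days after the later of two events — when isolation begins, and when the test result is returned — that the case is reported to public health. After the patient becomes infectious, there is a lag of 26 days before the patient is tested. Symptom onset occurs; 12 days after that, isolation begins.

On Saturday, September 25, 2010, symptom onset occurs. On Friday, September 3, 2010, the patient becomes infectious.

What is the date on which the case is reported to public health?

Symptom onset occurs: Sep 25, 2010.
Isolation begins: Sep 25, 2010 + 12 days = Oct 7, 2010.
The patient becomes infectious: Sep 3, 2010.
The patient is tested: Sep 3, 2010 + 26 days = Sep 29, 2010.
The test result is returned: Sep 29, 2010 + 1 week = Oct 6, 2010.
Both prerequisites met — isolation begins (Oct 7, 2010), the test result is returned (Oct 6, 2010); the later is Oct 7, 2010.
The case is reported to public health: Oct 7, 2010 + 6 days = Oct 13, 2010.

Wednesday, October 13, 2010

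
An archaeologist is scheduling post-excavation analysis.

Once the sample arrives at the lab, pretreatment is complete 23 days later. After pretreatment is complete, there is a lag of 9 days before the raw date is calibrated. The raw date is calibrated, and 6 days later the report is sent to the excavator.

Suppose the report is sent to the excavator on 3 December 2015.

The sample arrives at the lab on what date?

26 October 2015

The report is sent to the excavator: Dec 3, 2015.
The raw date is calibrated: Dec 3, 2015 − 6 days = Nov 27, 2015.
Pretreatment is complete: Nov 27, 2015 − 9 days = Nov 18, 2015.
The sample arrives at the lab: Nov 18, 2015 − 23 days = Oct 26, 2015.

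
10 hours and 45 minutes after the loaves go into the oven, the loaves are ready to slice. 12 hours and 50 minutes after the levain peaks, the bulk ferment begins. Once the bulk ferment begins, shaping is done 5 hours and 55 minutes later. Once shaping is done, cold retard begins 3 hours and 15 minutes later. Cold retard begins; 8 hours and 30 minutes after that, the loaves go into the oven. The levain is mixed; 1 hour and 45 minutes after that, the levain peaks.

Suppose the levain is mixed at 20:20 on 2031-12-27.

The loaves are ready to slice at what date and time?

The levain is mixed: 20:20 Dec 27, 2031.
The levain peaks: 20:20 Dec 27, 2031 + 1h45m = 22:05 Dec 27, 2031.
The bulk ferment begins: 22:05 Dec 27, 2031 + 12h50m = 10:55 Dec 28, 2031.
Shaping is done: 10:55 Dec 28, 2031 + 5h55m = 16:50 Dec 28, 2031.
Cold retard begins: 16:50 Dec 28, 2031 + 3h15m = 20:05 Dec 28, 2031.
The loaves go into the oven: 20:05 Dec 28, 2031 + 8h30m = 04:35 Dec 29, 2031.
The loaves are ready to slice: 04:35 Dec 29, 2031 + 10h45m = 15:20 Dec 29, 2031.

15:20 on 2031-12-29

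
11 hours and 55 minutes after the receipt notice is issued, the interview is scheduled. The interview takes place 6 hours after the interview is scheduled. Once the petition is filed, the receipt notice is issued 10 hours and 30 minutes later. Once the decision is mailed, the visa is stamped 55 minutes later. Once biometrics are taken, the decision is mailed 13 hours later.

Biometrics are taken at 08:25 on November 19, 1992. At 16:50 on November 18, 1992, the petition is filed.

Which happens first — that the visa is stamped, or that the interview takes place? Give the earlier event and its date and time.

The interview takes place — 21:15 on November 19, 1992

Biometrics are taken: 08:25 Nov 19, 1992.
The decision is mailed: 08:25 Nov 19, 1992 + 13h = 21:25 Nov 19, 1992.
The visa is stamped: 21:25 Nov 19, 1992 + 55m = 22:20 Nov 19, 1992.
The petition is filed: 16:50 Nov 18, 1992.
The receipt notice is issued: 16:50 Nov 18, 1992 + 10h30m = 03:20 Nov 19, 1992.
The interview is scheduled: 03:20 Nov 19, 1992 + 11h55m = 15:15 Nov 19, 1992.
The interview takes place: 15:15 Nov 19, 1992 + 6h = 21:15 Nov 19, 1992.
Comparing: the visa is stamped at 22:20 Nov 19, 1992 vs the interview takes place at 21:15 Nov 19, 1992. Earlier: the interview takes place.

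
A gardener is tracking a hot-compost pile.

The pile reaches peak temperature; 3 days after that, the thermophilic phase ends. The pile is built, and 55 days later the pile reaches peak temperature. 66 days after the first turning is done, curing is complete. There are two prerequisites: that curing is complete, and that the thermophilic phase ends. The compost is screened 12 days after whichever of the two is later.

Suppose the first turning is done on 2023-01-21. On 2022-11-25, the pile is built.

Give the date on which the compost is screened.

2023-04-09

The first turning is done: Jan 21, 2023.
Curing is complete: Jan 21, 2023 + 66 days = Mar 28, 2023.
The pile is built: Nov 25, 2022.
The pile reaches peak temperature: Nov 25, 2022 + 55 days = Jan 19, 2023.
The thermophilic phase ends: Jan 19, 2023 + 3 days = Jan 22, 2023.
Both prerequisites met — curing is complete (Mar 28, 2023), the thermophilic phase ends (Jan 22, 2023); the later is Mar 28, 2023.
The compost is screened: Mar 28, 2023 + 12 days = Apr 9, 2023.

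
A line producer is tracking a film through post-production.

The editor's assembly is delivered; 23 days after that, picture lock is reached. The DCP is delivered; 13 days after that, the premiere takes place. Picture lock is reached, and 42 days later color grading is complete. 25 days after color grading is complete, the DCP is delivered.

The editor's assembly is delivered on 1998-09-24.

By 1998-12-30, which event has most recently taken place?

The editor's assembly is delivered: Sep 24, 1998.
Picture lock is reached: Sep 24, 1998 + 23 days = Oct 17, 1998.
Color grading is complete: Oct 17, 1998 + 42 days = Nov 28, 1998.
The DCP is delivered: Nov 28, 1998 + 25 days = Dec 23, 1998.
The premiere takes place: Dec 23, 1998 + 13 days = Jan 5, 1999.
Dec 30, 1998 falls between when the DCP is delivered (Dec 23, 1998) and when the premiere takes place (Jan 5, 1999).

The DCP is delivered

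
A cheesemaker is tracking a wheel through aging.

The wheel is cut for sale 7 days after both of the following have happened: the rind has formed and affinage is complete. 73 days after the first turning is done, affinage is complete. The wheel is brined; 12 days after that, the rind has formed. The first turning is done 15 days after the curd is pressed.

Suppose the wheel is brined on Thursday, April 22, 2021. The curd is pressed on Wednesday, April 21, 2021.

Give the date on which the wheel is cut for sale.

The wheel is brined: Apr 22, 2021.
The rind has formed: Apr 22, 2021 + 12 days = May 4, 2021.
The curd is pressed: Apr 21, 2021.
The first turning is done: Apr 21, 2021 + 15 days = May 6, 2021.
Affinage is complete: May 6, 2021 + 73 days = Jul 18, 2021.
Both prerequisites met — the rind has formed (May 4, 2021), affinage is complete (Jul 18, 2021); the later is Jul 18, 2021.
The wheel is cut for sale: Jul 18, 2021 + 7 days = Jul 25, 2021.

Sunday, July 25, 2021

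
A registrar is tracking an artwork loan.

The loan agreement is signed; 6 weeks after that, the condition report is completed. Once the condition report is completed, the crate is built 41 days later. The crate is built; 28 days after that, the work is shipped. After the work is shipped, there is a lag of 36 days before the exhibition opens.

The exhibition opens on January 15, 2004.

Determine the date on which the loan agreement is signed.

August 21, 2003

The exhibition opens: Jan 15, 2004.
The work is shipped: Jan 15, 2004 − 36 days = Dec 10, 2003.
The crate is built: Dec 10, 2003 − 28 days = Nov 12, 2003.
The condition report is completed: Nov 12, 2003 − 41 days = Oct 2, 2003.
The loan agreement is signed: Oct 2, 2003 − 6 weeks = Aug 21, 2003.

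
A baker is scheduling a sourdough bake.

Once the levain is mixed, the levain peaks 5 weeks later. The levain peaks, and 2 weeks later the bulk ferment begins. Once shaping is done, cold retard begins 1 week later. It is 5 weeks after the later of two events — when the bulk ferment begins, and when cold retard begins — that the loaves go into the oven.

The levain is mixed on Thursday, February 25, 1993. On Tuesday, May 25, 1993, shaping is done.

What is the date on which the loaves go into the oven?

The levain is mixed: Feb 25, 1993.
The levain peaks: Feb 25, 1993 + 5 weeks = Apr 1, 1993.
The bulk ferment begins: Apr 1, 1993 + 2 weeks = Apr 15, 1993.
Shaping is done: May 25, 1993.
Cold retard begins: May 25, 1993 + 1 week = Jun 1, 1993.
Both prerequisites met — the bulk ferment begins (Apr 15, 1993), cold retard begins (Jun 1, 1993); the later is Jun 1, 1993.
The loaves go into the oven: Jun 1, 1993 + 5 weeks = Jul 6, 1993.

Tuesday, July 6, 1993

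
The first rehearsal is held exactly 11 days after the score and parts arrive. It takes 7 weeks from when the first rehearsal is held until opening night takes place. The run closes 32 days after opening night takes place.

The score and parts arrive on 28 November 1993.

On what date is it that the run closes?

28 February 1994

The score and parts arrive: Nov 28, 1993.
The first rehearsal is held: Nov 28, 1993 + 11 days = Dec 9, 1993.
Opening night takes place: Dec 9, 1993 + 7 weeks = Jan 27, 1994.
The run closes: Jan 27, 1994 + 32 days = Feb 28, 1994.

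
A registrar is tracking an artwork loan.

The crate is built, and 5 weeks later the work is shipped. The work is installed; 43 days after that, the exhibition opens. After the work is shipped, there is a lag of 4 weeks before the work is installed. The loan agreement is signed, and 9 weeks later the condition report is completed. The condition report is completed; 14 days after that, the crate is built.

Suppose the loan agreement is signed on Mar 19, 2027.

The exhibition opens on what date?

Sep 18, 2027

The loan agreement is signed: Mar 19, 2027.
The condition report is completed: Mar 19, 2027 + 9 weeks = May 21, 2027.
The crate is built: May 21, 2027 + 14 days = Jun 4, 2027.
The work is shipped: Jun 4, 2027 + 5 weeks = Jul 9, 2027.
The work is installed: Jul 9, 2027 + 4 weeks = Aug 6, 2027.
The exhibition opens: Aug 6, 2027 + 43 days = Sep 18, 2027.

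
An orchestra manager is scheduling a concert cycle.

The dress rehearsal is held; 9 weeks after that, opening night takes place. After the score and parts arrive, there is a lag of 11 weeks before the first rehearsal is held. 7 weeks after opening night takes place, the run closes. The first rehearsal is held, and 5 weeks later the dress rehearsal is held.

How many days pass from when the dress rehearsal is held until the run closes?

112 days

Causal path: the dress rehearsal is held → opening night takes place → the run closes.
Total delay along the path: 9 + 7 weeks = 16 weeks = 112 days.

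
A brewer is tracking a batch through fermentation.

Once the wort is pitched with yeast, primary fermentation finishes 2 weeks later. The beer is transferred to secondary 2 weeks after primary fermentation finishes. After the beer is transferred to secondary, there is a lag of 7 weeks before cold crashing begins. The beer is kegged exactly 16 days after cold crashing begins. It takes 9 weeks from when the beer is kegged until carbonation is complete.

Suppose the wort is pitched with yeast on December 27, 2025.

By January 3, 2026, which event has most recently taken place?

The wort is pitched with yeast

The wort is pitched with yeast: Dec 27, 2025.
Primary fermentation finishes: Dec 27, 2025 + 2 weeks = Jan 10, 2026.
The beer is transferred to secondary: Jan 10, 2026 + 2 weeks = Jan 24, 2026.
Cold crashing begins: Jan 24, 2026 + 7 weeks = Mar 14, 2026.
The beer is kegged: Mar 14, 2026 + 16 days = Mar 30, 2026.
Carbonation is complete: Mar 30, 2026 + 9 weeks = Jun 1, 2026.
Jan 3, 2026 falls between when the wort is pitched with yeast (Dec 27, 2025) and when primary fermentation finishes (Jan 10, 2026).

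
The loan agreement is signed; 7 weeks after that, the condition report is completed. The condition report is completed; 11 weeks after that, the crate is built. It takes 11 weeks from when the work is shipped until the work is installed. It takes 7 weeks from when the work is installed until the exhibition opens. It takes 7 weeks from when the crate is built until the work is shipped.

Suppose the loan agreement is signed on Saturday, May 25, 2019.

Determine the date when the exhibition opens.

Saturday, March 21, 2020

The loan agreement is signed: May 25, 2019.
The condition report is completed: May 25, 2019 + 7 weeks = Jul 13, 2019.
The crate is built: Jul 13, 2019 + 11 weeks = Sep 28, 2019.
The work is shipped: Sep 28, 2019 + 7 weeks = Nov 16, 2019.
The work is installed: Nov 16, 2019 + 11 weeks = Feb 1, 2020.
The exhibition opens: Feb 1, 2020 + 7 weeks = Mar 21, 2020.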